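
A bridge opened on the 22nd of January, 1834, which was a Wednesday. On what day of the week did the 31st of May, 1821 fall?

Thursday

Count forward from the earlier date (May 31, 1821) to the later (January 22, 1834):
From May 31, 1821 to May 31, 1833: 12 years, of which 3 contain a Feb 29 — 9×365 + 3×366 = 4383 days.
May 1833: 31 − 31 = 0 days remain.
Then June (30), July (31), August (31), September (30), October (31), November (30), December (31): 30 + 31 + 31 + 30 + 31 + 30 + 31 = 214 days.
January 1–22, 1834: 22 days.
Residual: 236 days.
Total: 4619 days.
4619 mod 7 = 6, so 6 days before Wednesday is Thursday.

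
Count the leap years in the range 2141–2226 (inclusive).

Years divisible by 4: 2144, 2148, …, 2224 — 21 in all.
Of these, 2200 is divisible by 100 but not 400, so not leap.
Leap years: 21 − 1 = 20.

20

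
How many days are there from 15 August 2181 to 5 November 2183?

812

August 15, 2181 → August 15, 2182: 365 days.
August 15, 2182 → August 15, 2183: 365 days.
August 2183: 31 − 15 = 16 days remain.
Then September (30), October (31): 30 + 31 = 61 days.
November 1–5, 2183: 5 days.
Residual: 82 days.
Total: 812 days.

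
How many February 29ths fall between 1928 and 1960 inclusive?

9

Years divisible by 4 in [1928, 1960]: 1928, 1932, 1936, 1940, 1944, 1948, 1952, 1956, 1960.
No century exceptions apply. Count: 9.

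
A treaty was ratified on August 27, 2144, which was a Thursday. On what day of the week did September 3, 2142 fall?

Monday

Count forward from the earlier date (September 3, 2142) to the later (August 27, 2144):
Day-of-year of September 3, 2142: 246.
Day-of-year of August 27, 2144: 240.
2142 has 365 days, so 365 − 246 = 119 days remain in 2142.
Full years: 2143: 365. Sum = 365.
Total: 119 + 365 + 240 = 724 days.
724 mod 7 = 3, so 3 days before Thursday is Monday.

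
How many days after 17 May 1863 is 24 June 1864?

404

May 1863: 31 − 17 = 14 days remain.
Then 12 full months totalling 366 days.
June 1–24, 1864: 24 days.
Total: 14 + 366 + 24 = 404 days.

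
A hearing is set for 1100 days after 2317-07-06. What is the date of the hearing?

2320-07-10

Count 1100 days after July 6, 2317:
Day-of-year of July 6, 2317: 187.
Day-of-year of July 10, 2320: 192.
2317 has 365 days, so 365 − 187 = 178 days remain in 2317.
Full years: 2318: 365; 2319: 365. Sum = 730.
Total: 178 + 730 + 192 = 1100 days.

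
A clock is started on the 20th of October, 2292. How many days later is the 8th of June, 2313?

From October 20, 2292 to October 20, 2312: 20 years, of which 4 contain a Feb 29 — 16×365 + 4×366 = 7304 days.
(2300 is not a leap year (divisible by 100 but not 400).)
October 2312: 31 − 20 = 11 days remain.
Then November (30), December (31), January (31), February 2313 (28), March (31), April (30), May (31): 30 + 31 + 31 + 28 + 31 + 30 + 31 = 212 days.
June 1–8, 2313: 8 days.
Residual: 231 days.
Total: 7535 days.

7535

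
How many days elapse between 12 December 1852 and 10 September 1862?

From December 12, 1852 to December 12, 1861: 9 years, of which 2 contain a Feb 29 — 7×365 + 2×366 = 3287 days.
December 1861: 31 − 12 = 19 days remain.
Then January (31), February 1862 (28), March (31), April (30), May (31), June (30), July (31), August (31): 31 + 28 + 31 + 30 + 31 + 30 + 31 + 31 = 243 days.
September 1–10, 1862: 10 days.
Residual: 272 days.
Total: 3559 days.

3559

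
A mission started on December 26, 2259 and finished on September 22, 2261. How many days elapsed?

636

December 2259: 31 − 26 = 5 days remain.
Then 20 full months totalling 609 days.
September 1–22, 2261: 22 days.
Total: 5 + 609 + 22 = 636 days.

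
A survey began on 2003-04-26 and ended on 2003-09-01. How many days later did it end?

128

April 2003: 30 − 26 = 4 days remain.
Then May (31), June (30), July (31), August (31): 31 + 30 + 31 + 31 = 123 days.
September 1, 2003: 1 day.
Total: 4 + 123 + 1 = 128 days.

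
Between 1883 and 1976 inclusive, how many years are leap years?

23

Years divisible by 4: 1884, 1888, …, 1976 — 24 in all.
Of these, 1900 is divisible by 100 but not 400, so not leap.
Leap years: 24 − 1 = 23.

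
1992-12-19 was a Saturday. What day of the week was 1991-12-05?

Count forward from the earlier date (December 5, 1991) to the later (December 19, 1992):
Day-of-year of December 5, 1991: 339.
Day-of-year of December 19, 1992: 354.
1991 has 365 days, so 365 − 339 = 26 days remain in 1991.
Total: 26 + 354 = 380 days.
380 mod 7 = 2, so 2 days before Saturday is Thursday.

Thursday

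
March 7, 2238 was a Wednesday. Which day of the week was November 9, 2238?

March 2238: 31 − 7 = 24 days remain.
Then April (30), May (31), June (30), July (31), August (31), September (30), October (31): 30 + 31 + 30 + 31 + 31 + 30 + 31 = 214 days.
November 1–9, 2238: 9 days.
Total: 24 + 214 + 9 = 247 days.
247 mod 7 = 2, so 2 days after Wednesday is Friday.

Friday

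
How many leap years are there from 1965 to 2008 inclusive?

11

Years divisible by 4 in [1965, 2008]: 1968, 1972, 1976, 1980, 1984, 1988, 1992, 1996, 2000, 2004, 2008.
2000 is divisible by 400, so still leap.
No century exceptions apply. Count: 11.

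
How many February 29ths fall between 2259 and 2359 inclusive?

Years divisible by 4: 2260, 2264, …, 2356 — 25 in all.
Of these, 2300 is divisible by 100 but not 400, so not leap.
Leap years: 25 − 1 = 24.

24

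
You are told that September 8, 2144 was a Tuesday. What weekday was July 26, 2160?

Day-of-year of September 8, 2144: 252.
Day-of-year of July 26, 2160: 208.
2144 has 366 days, so 366 − 252 = 114 days remain in 2144.
Full years 2145–2159: 12 common + 3 leap = 12×365 + 3×366 = 5478 days.
Total: 114 + 5478 + 208 = 5800 days.
5800 mod 7 = 4, so 4 days after Tuesday is Saturday.

Saturday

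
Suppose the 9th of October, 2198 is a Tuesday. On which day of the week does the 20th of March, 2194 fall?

Count forward from the earlier date (March 20, 2194) to the later (October 9, 2198):
Day-of-year of March 20, 2194: 79.
Day-of-year of October 9, 2198: 282.
2194 has 365 days, so 365 − 79 = 286 days remain in 2194.
Full years: 2195: 365; 2196: 366; 2197: 365. Sum = 1096.
Total: 286 + 1096 + 282 = 1664 days.
1664 mod 7 = 5, so 5 days before Tuesday is Thursday.

Thursday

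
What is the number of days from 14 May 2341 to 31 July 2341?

78

May 2341: 31 − 14 = 17 days remain.
Then June (30): 30 days.
July 1–31, 2341: 31 days.
Total: 17 + 30 + 31 = 78 days.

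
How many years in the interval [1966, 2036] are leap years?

Years divisible by 4: 1968, 1972, …, 2036 — 18 in all.
2000 is divisible by 400, so still leap.
No century exceptions apply. Count: 18.

18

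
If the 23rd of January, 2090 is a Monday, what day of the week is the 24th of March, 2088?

Count forward from the earlier date (March 24, 2088) to the later (January 23, 2090):
Day-of-year of March 24, 2088: 84.
Day-of-year of January 23, 2090: 23.
2088 has 366 days, so 366 − 84 = 282 days remain in 2088.
Full years: 2089: 365. Sum = 365.
Total: 282 + 365 + 23 = 670 days.
670 mod 7 = 5, so 5 days before Monday is Wednesday.

Wednesday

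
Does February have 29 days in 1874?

1874 is not a leap year.

No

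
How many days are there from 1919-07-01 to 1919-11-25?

147

July 1919: 31 − 1 = 30 days remain.
Then August (31), September (30), October (31): 31 + 30 + 31 = 92 days.
November 1–25, 1919: 25 days.
Total: 30 + 92 + 25 = 147 days.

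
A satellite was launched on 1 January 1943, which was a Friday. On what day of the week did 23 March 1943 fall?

Tuesday

January 1943: 31 − 1 = 30 days remain.
Then February 1943 (28): 28 days.
March 1–23, 1943: 23 days.
Total: 30 + 28 + 23 = 81 days.
81 mod 7 = 4, so 4 days after Friday is Tuesday.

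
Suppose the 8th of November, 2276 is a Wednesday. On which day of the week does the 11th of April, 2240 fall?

Saturday

Count forward from the earlier date (April 11, 2240) to the later (November 8, 2276):
From April 11, 2240 to April 11, 2276: 36 years, of which 9 contain a Feb 29 — 27×365 + 9×366 = 13149 days.
April 2276: 30 − 11 = 19 days remain.
Then May (31), June (30), July (31), August (31), September (30), October (31): 31 + 30 + 31 + 31 + 30 + 31 = 184 days.
November 1–8, 2276: 8 days.
Residual: 211 days.
Total: 13360 days.
13360 mod 7 = 4, so 4 days before Wednesday is Saturday.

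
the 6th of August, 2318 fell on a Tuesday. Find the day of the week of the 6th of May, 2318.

Monday

Count forward from the earlier date (May 6, 2318) to the later (August 6, 2318):
May 2318: 31 − 6 = 25 days remain.
Then June (30), July (31): 30 + 31 = 61 days.
August 1–6, 2318: 6 days.
Total: 25 + 61 + 6 = 92 days.
92 mod 7 = 1, so 1 day before Tuesday is Monday.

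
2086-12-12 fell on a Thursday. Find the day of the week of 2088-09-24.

December 12, 2086 → December 12, 2087: 365 days.
December 2087: 31 − 12 = 19 days remain.
Then January (31), February 2088 (29), March (31), April (30), May (31), June (30), July (31), August (31): 31 + 29 + 31 + 30 + 31 + 30 + 31 + 31 = 244 days.
September 1–24, 2088: 24 days.
Residual: 287 days.
Total: 652 days.
652 mod 7 = 1, so 1 day after Thursday is Friday.

Friday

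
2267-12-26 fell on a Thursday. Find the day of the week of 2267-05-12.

Sunday

Count forward from the earlier date (May 12, 2267) to the later (December 26, 2267):
May 2267: 31 − 12 = 19 days remain.
Then June (30), July (31), August (31), September (30), October (31), November (30): 30 + 31 + 31 + 30 + 31 + 30 = 183 days.
December 1–26, 2267: 26 days.
Total: 19 + 183 + 26 = 228 days.
228 mod 7 = 4, so 4 days before Thursday is Sunday.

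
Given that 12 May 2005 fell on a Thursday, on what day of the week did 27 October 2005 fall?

Thursday

May 2005: 31 − 12 = 19 days remain.
Then June (30), July (31), August (31), September (30): 30 + 31 + 31 + 30 = 122 days.
October 1–27, 2005: 27 days.
Total: 19 + 122 + 27 = 168 days.
168 is a multiple of 7, so 27 October 2005 falls on the same weekday: Thursday.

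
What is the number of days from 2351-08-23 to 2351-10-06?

44

August 2351: 31 − 23 = 8 days remain.
Then September (30): 30 days.
October 1–6, 2351: 6 days.
Total: 8 + 30 + 6 = 44 days.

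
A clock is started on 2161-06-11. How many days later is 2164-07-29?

June 11, 2161 → June 11, 2162: 365 days.
June 11, 2162 → June 11, 2163: 365 days.
June 11, 2163 → June 11, 2164: 366 days (2164 is a leap year).
June 2164: 30 − 11 = 19 days remain.
July 1–29, 2164: 29 days.
Residual: 48 days.
Total: 1144 days.

1144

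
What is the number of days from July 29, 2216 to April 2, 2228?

From July 29, 2216 to July 29, 2227: 11 years, of which 2 contain a Feb 29 — 9×365 + 2×366 = 4017 days.
July 2227: 31 − 29 = 2 days remain.
Then August (31), September (30), October (31), November (30), December (31), January (31), February 2228 (29), March (31): 31 + 30 + 31 + 30 + 31 + 31 + 29 + 31 = 244 days.
April 1–2, 2228: 2 days.
Residual: 248 days.
Total: 4265 days.

4265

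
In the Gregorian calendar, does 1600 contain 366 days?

Yes

1600 is a leap year (divisible by 400).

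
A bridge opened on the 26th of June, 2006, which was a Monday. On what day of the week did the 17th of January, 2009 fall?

Saturday

June 26, 2006 → June 26, 2007: 365 days.
June 26, 2007 → June 26, 2008: 366 days (2008 is a leap year).
June 2008: 30 − 26 = 4 days remain.
Then July (31), August (31), September (30), October (31), November (30), December (31): 31 + 31 + 30 + 31 + 30 + 31 = 184 days.
January 1–17, 2009: 17 days.
Residual: 205 days.
Total: 936 days.
936 mod 7 = 5, so 5 days after Monday is Saturday.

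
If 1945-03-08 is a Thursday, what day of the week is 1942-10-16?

Count forward from the earlier date (October 16, 1942) to the later (March 8, 1945):
Day-of-year of October 16, 1942: 289.
Day-of-year of March 8, 1945: 67.
1942 has 365 days, so 365 − 289 = 76 days remain in 1942.
Full years: 1943: 365; 1944: 366. Sum = 731.
Total: 76 + 731 + 67 = 874 days.
874 mod 7 = 6, so 6 days before Thursday is Friday.

Friday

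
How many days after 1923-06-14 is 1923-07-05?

June 1923: 30 − 14 = 16 days remain.
July 1–5, 1923: 5 days.
Total: 16 + 5 = 21 days.

21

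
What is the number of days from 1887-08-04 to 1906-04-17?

From August 4, 1887 to August 4, 1905: 18 years, of which 4 contain a Feb 29 — 14×365 + 4×366 = 6574 days.
(1900 is not a leap year (divisible by 100 but not 400).)
August 1905: 31 − 4 = 27 days remain.
Then September (30), October (31), November (30), December (31), January (31), February 1906 (28), March (31): 30 + 31 + 30 + 31 + 31 + 28 + 31 = 212 days.
April 1–17, 1906: 17 days.
Residual: 256 days.
Total: 6830 days.

6830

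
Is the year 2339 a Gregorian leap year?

No

2339 is not a leap year.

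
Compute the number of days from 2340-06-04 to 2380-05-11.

From June 4, 2340 to June 4, 2379: 39 years, of which 9 contain a Feb 29 — 30×365 + 9×366 = 14244 days.
June 2379: 30 − 4 = 26 days remain.
Then 10 full months totalling 305 days.
May 1–11, 2380: 11 days.
Residual: 342 days.
Total: 14586 days.

14586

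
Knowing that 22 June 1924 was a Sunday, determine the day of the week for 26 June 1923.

Count forward from the earlier date (June 26, 1923) to the later (June 22, 1924):
June 1923: 30 − 26 = 4 days remain.
Then 11 full months totalling 336 days.
June 1–22, 1924: 22 days.
Residual: 362 days.
Total: 362 days.
362 mod 7 = 5, so 5 days before Sunday is Tuesday.

Tuesday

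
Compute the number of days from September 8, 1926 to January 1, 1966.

14360

Day-of-year of September 8, 1926: 251.
Day-of-year of January 1, 1966: 1.
1926 has 365 days, so 365 − 251 = 114 days remain in 1926.
Full years 1927–1965: 29 common + 10 leap = 29×365 + 10×366 = 14245 days.
Total: 114 + 14245 + 1 = 14360 days.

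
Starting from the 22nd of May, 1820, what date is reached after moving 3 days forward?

the 25th of May, 1820

Count 3 days after May 22, 1820:
Within May 1820: 25 − 22 = 3 days.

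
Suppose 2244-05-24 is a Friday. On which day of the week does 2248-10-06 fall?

Friday

Day-of-year of May 24, 2244: 145.
Day-of-year of October 6, 2248: 280.
2244 has 366 days, so 366 − 145 = 221 days remain in 2244.
Full years: 2245: 365; 2246: 365; 2247: 365. Sum = 1095.
Total: 221 + 1095 + 280 = 1596 days.
1596 is a multiple of 7, so 2248-10-06 falls on the same weekday: Friday.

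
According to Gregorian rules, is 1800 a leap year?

No

1800 is not a leap year (divisible by 100 but not 400).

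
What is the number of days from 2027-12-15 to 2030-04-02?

December 15, 2027 → December 15, 2028: 366 days (2028 is a leap year).
December 15, 2028 → December 15, 2029: 365 days.
December 2029: 31 − 15 = 16 days remain.
Then January (31), February 2030 (28), March (31): 31 + 28 + 31 = 90 days.
April 1–2, 2030: 2 days.
Residual: 108 days.
Total: 839 days.

839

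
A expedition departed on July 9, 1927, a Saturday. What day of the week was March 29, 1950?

Wednesday

From July 9, 1927 to July 9, 1949: 22 years, of which 6 contain a Feb 29 — 16×365 + 6×366 = 8036 days.
July 1949: 31 − 9 = 22 days remain.
Then August (31), September (30), October (31), November (30), December (31), January (31), February 1950 (28): 31 + 30 + 31 + 30 + 31 + 31 + 28 = 212 days.
March 1–29, 1950: 29 days.
Residual: 263 days.
Total: 8299 days.
8299 mod 7 = 4, so 4 days after Saturday is Wednesday.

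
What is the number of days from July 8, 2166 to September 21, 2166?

July 2166: 31 − 8 = 23 days remain.
Then August (31): 31 days.
September 1–21, 2166: 21 days.
Total: 23 + 31 + 21 = 75 days.

75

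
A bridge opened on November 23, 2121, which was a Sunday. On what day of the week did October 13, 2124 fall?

Friday

Day-of-year of November 23, 2121: 327.
Day-of-year of October 13, 2124: 287.
2121 has 365 days, so 365 − 327 = 38 days remain in 2121.
Full years: 2122: 365; 2123: 365. Sum = 730.
Total: 38 + 730 + 287 = 1055 days.
1055 mod 7 = 5, so 5 days after Sunday is Friday.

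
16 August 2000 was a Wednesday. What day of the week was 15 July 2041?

Monday

Day-of-year of August 16, 2000: 229.
Day-of-year of July 15, 2041: 196.
2000 has 366 days, so 366 − 229 = 137 days remain in 2000.
Full years 2001–2040: 30 common + 10 leap = 30×365 + 10×366 = 14610 days.
Total: 137 + 14610 + 196 = 14943 days.
14943 mod 7 = 5, so 5 days after Wednesday is Monday.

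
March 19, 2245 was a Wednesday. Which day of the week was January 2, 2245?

Count forward from the earlier date (January 2, 2245) to the later (March 19, 2245):
January 2245: 31 − 2 = 29 days remain.
Then February 2245 (28): 28 days.
March 1–19, 2245: 19 days.
Total: 29 + 28 + 19 = 76 days.
76 mod 7 = 6, so 6 days before Wednesday is Thursday.

Thursday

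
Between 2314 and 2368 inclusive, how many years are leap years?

Years divisible by 4: 2316, 2320, …, 2368 — 14 in all.
No century exceptions apply. Count: 14.

14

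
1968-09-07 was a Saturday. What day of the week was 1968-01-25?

Thursday

Count forward from the earlier date (January 25, 1968) to the later (September 7, 1968):
January 1968: 31 − 25 = 6 days remain.
Then February 1968 (29), March (31), April (30), May (31), June (30), July (31), August (31): 29 + 31 + 30 + 31 + 30 + 31 + 31 = 213 days.
September 1–7, 1968: 7 days.
Total: 6 + 213 + 7 = 226 days.
226 mod 7 = 2, so 2 days before Saturday is Thursday.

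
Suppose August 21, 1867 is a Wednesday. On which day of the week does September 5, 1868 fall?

Saturday

Day-of-year of August 21, 1867: 233.
Day-of-year of September 5, 1868: 249.
1867 has 365 days, so 365 − 233 = 132 days remain in 1867.
Total: 132 + 249 = 381 days.
381 mod 7 = 3, so 3 days after Wednesday is Saturday.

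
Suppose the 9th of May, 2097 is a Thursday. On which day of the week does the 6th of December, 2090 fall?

Count forward from the earlier date (December 6, 2090) to the later (May 9, 2097):
December 6, 2090 → December 6, 2091: 365 days.
December 6, 2091 → December 6, 2092: 366 days (2092 is a leap year).
December 6, 2092 → December 6, 2093: 365 days.
December 6, 2093 → December 6, 2094: 365 days.
December 6, 2094 → December 6, 2095: 365 days.
December 6, 2095 → December 6, 2096: 366 days (2096 is a leap year).
December 2096: 31 − 6 = 25 days remain.
Then January (31), February 2097 (28), March (31), April (30): 31 + 28 + 31 + 30 = 120 days.
May 1–9, 2097: 9 days.
Residual: 154 days.
Total: 2346 days.
2346 mod 7 = 1, so 1 day before Thursday is Wednesday.

Wednesday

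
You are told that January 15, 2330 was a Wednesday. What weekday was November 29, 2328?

Thursday

Count forward from the earlier date (November 29, 2328) to the later (January 15, 2330):
Day-of-year of November 29, 2328: 334.
Day-of-year of January 15, 2330: 15.
2328 has 366 days, so 366 − 334 = 32 days remain in 2328.
Full years: 2329: 365. Sum = 365.
Total: 32 + 365 + 15 = 412 days.
412 mod 7 = 6, so 6 days before Wednesday is Thursday.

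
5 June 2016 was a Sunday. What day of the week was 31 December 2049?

From June 5, 2016 to June 5, 2049: 33 years, of which 8 contain a Feb 29 — 25×365 + 8×366 = 12053 days.
June 2049: 30 − 5 = 25 days remain.
Then July (31), August (31), September (30), October (31), November (30): 31 + 31 + 30 + 31 + 30 = 153 days.
December 1–31, 2049: 31 days.
Residual: 209 days.
Total: 12262 days.
12262 mod 7 = 5, so 5 days after Sunday is Friday.

Friday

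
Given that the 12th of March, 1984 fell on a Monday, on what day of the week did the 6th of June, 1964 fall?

Saturday

Count forward from the earlier date (June 6, 1964) to the later (March 12, 1984):
Day-of-year of June 6, 1964: 158.
Day-of-year of March 12, 1984: 72.
1964 has 366 days, so 366 − 158 = 208 days remain in 1964.
Full years 1965–1983: 15 common + 4 leap = 15×365 + 4×366 = 6939 days.
Total: 208 + 6939 + 72 = 7219 days.
7219 mod 7 = 2, so 2 days before Monday is Saturday.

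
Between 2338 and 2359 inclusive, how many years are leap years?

Years divisible by 4 in [2338, 2359]: 2340, 2344, 2348, 2352, 2356.
No century exceptions apply. Count: 5.

5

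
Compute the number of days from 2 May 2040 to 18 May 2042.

May 2, 2040 → May 2, 2041: 365 days.
May 2, 2041 → May 2, 2042: 365 days.
Within May 2042: 18 − 2 = 16 days.
Total: 746 days.

746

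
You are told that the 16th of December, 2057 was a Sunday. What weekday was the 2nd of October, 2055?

Saturday

Count forward from the earlier date (October 2, 2055) to the later (December 16, 2057):
October 2, 2055 → October 2, 2056: 366 days (2056 is a leap year).
October 2, 2056 → October 2, 2057: 365 days.
October 2057: 31 − 2 = 29 days remain.
Then November (30): 30 days.
December 1–16, 2057: 16 days.
Residual: 75 days.
Total: 806 days.
806 mod 7 = 1, so 1 day before Sunday is Saturday.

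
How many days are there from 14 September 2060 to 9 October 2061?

390

Day-of-year of September 14, 2060: 258.
Day-of-year of October 9, 2061: 282.
2060 has 366 days, so 366 − 258 = 108 days remain in 2060.
Total: 108 + 282 = 390 days.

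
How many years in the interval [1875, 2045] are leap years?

42

Years divisible by 4: 1876, 1880, …, 2044 — 43 in all.
Of these, 1900 is divisible by 100 but not 400, so not leap.
2000 is divisible by 400, so still leap.
Leap years: 43 − 1 = 42.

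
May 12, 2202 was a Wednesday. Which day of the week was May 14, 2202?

Within May 2202: 14 − 12 = 2 days.
2 mod 7 = 2, so 2 days after Wednesday is Friday.

Friday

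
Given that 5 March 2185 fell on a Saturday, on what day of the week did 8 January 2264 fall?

Day-of-year of March 5, 2185: 64.
Day-of-year of January 8, 2264: 8.
2185 has 365 days, so 365 − 64 = 301 days remain in 2185.
Full years 2186–2263: 60 common + 18 leap = 60×365 + 18×366 = 28488 days.
Total: 301 + 28488 + 8 = 28797 days.
28797 mod 7 = 6, so 6 days after Saturday is Friday.

Friday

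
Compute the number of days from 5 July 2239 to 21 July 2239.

16

Within July 2239: 21 − 5 = 16 days.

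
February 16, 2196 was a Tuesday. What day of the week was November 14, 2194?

Friday

Count forward from the earlier date (November 14, 2194) to the later (February 16, 2196):
Day-of-year of November 14, 2194: 318.
Day-of-year of February 16, 2196: 47.
2194 has 365 days, so 365 − 318 = 47 days remain in 2194.
Full years: 2195: 365. Sum = 365.
Total: 47 + 365 + 47 = 459 days.
459 mod 7 = 4, so 4 days before Tuesday is Friday.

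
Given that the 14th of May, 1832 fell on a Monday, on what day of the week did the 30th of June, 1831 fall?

Count forward from the earlier date (June 30, 1831) to the later (May 14, 1832):
Day-of-year of June 30, 1831: 181.
Day-of-year of May 14, 1832: 135.
1831 has 365 days, so 365 − 181 = 184 days remain in 1831.
Total: 184 + 135 = 319 days.
319 mod 7 = 4, so 4 days before Monday is Thursday.

Thursday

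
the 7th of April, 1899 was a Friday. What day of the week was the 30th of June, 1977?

Thursday

From April 7, 1899 to April 7, 1977: 78 years, of which 19 contain a Feb 29 — 59×365 + 19×366 = 28489 days.
(1900 is not a leap year (divisible by 100 but not 400).)
April 1977: 30 − 7 = 23 days remain.
Then May (31): 31 days.
June 1–30, 1977: 30 days.
Residual: 84 days.
Total: 28573 days.
28573 mod 7 = 6, so 6 days after Friday is Thursday.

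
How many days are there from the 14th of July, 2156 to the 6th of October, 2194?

13963

From July 14, 2156 to July 14, 2194: 38 years, of which 9 contain a Feb 29 — 29×365 + 9×366 = 13879 days.
July 2194: 31 − 14 = 17 days remain.
Then August (31), September (30): 31 + 30 = 61 days.
October 1–6, 2194: 6 days.
Residual: 84 days.
Total: 13963 days.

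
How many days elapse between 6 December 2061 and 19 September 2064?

1018

December 6, 2061 → December 6, 2062: 365 days.
December 6, 2062 → December 6, 2063: 365 days.
December 2063: 31 − 6 = 25 days remain.
Then January (31), February 2064 (29), March (31), April (30), May (31), June (30), July (31), August (31): 31 + 29 + 31 + 30 + 31 + 30 + 31 + 31 = 244 days.
September 1–19, 2064: 19 days.
Residual: 288 days.
Total: 1018 days.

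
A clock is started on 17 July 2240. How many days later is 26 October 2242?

831

July 17, 2240 → July 17, 2241: 365 days.
July 17, 2241 → July 17, 2242: 365 days.
July 2242: 31 − 17 = 14 days remain.
Then August (31), September (30): 31 + 30 = 61 days.
October 1–26, 2242: 26 days.
Residual: 101 days.
Total: 831 days.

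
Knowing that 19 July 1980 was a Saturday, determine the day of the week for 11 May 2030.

From July 19, 1980 to July 19, 2029: 49 years, of which 12 contain a Feb 29 — 37×365 + 12×366 = 17897 days.
(2000 is a leap year (divisible by 400).)
July 2029: 31 − 19 = 12 days remain.
Then 9 full months totalling 273 days.
May 1–11, 2030: 11 days.
Residual: 296 days.
Total: 18193 days.
18193 is a multiple of 7, so 11 May 2030 falls on the same weekday: Saturday.

Saturday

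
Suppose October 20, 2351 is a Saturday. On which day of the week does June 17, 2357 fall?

Day-of-year of October 20, 2351: 293.
Day-of-year of June 17, 2357: 168.
2351 has 365 days, so 365 − 293 = 72 days remain in 2351.
Full years: 2352: 366; 2353: 365; 2354: 365; 2355: 365; 2356: 366. Sum = 1827.
Total: 72 + 1827 + 168 = 2067 days.
2067 mod 7 = 2, so 2 days after Saturday is Monday.

Monday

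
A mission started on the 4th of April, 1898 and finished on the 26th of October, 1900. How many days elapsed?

April 4, 1898 → April 4, 1899: 365 days.
April 4, 1899 → April 4, 1900: 365 days (1900 is not a leap year (divisible by 100 but not 400)).
April 1900: 30 − 4 = 26 days remain.
Then May (31), June (30), July (31), August (31), September (30): 31 + 30 + 31 + 31 + 30 = 153 days.
October 1–26, 1900: 26 days.
Residual: 205 days.
Total: 935 days.

935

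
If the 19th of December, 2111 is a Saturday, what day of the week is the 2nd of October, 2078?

Count forward from the earlier date (October 2, 2078) to the later (December 19, 2111):
From October 2, 2078 to October 2, 2111: 33 years, of which 7 contain a Feb 29 — 26×365 + 7×366 = 12052 days.
(2100 is not a leap year (divisible by 100 but not 400).)
October 2111: 31 − 2 = 29 days remain.
Then November (30): 30 days.
December 1–19, 2111: 19 days.
Residual: 78 days.
Total: 12130 days.
12130 mod 7 = 6, so 6 days before Saturday is Sunday.

Sunday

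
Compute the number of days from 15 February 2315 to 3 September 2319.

1661

February 15, 2315 → February 15, 2316: 365 days.
February 15, 2316 → February 15, 2317: 366 days (2316 is a leap year).
February 15, 2317 → February 15, 2318: 365 days.
February 15, 2318 → February 15, 2319: 365 days.
February 2319: 28 − 15 = 13 days remain (2319 is not a leap year, so February has 28 days).
Then March (31), April (30), May (31), June (30), July (31), August (31): 31 + 30 + 31 + 30 + 31 + 31 = 184 days.
September 1–3, 2319: 3 days.
Residual: 200 days.
Total: 1661 days.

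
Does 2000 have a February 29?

2000 is a leap year (divisible by 400).

Yes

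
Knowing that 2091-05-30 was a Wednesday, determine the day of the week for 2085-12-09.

Sunday

Count forward from the earlier date (December 9, 2085) to the later (May 30, 2091):
Day-of-year of December 9, 2085: 343.
Day-of-year of May 30, 2091: 150.
2085 has 365 days, so 365 − 343 = 22 days remain in 2085.
Full years: 2086: 365; 2087: 365; 2088: 366; 2089: 365; 2090: 365. Sum = 1826.
Total: 22 + 1826 + 150 = 1998 days.
1998 mod 7 = 3, so 3 days before Wednesday is Sunday.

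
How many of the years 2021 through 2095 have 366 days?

18

Years divisible by 4: 2024, 2028, …, 2092 — 18 in all.
No century exceptions apply. Count: 18.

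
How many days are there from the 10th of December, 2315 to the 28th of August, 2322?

December 10, 2315 → December 10, 2316: 366 days (2316 is a leap year).
December 10, 2316 → December 10, 2317: 365 days.
December 10, 2317 → December 10, 2318: 365 days.
December 10, 2318 → December 10, 2319: 365 days.
December 10, 2319 → December 10, 2320: 366 days (2320 is a leap year).
December 10, 2320 → December 10, 2321: 365 days.
December 2321: 31 − 10 = 21 days remain.
Then January (31), February 2322 (28), March (31), April (30), May (31), June (30), July (31): 31 + 28 + 31 + 30 + 31 + 30 + 31 = 212 days.
August 1–28, 2322: 28 days.
Residual: 261 days.
Total: 2453 days.

2453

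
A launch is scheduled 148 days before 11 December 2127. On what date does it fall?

16 July 2127

Count 148 days before December 11, 2127:
July 2127: 31 − 16 = 15 days remain.
Then August (31), September (30), October (31), November (30): 31 + 30 + 31 + 30 = 122 days.
December 1–11, 2127: 11 days.
Total: 15 + 122 + 11 = 148 days.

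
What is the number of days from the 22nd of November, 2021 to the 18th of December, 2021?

26

November 2021: 30 − 22 = 8 days remain.
December 1–18, 2021: 18 days.
Total: 8 + 18 = 26 days.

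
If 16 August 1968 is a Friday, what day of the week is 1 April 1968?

Monday

Count forward from the earlier date (April 1, 1968) to the later (August 16, 1968):
April 1968: 30 − 1 = 29 days remain.
Then May (31), June (30), July (31): 31 + 30 + 31 = 92 days.
August 1–16, 1968: 16 days.
Total: 29 + 92 + 16 = 137 days.
137 mod 7 = 4, so 4 days before Friday is Monday.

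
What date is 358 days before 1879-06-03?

1878-06-10

Count 358 days before June 3, 1879:
June 1878: 30 − 10 = 20 days remain.
Then 11 full months totalling 335 days.
June 1–3, 1879: 3 days.
Residual: 358 days.
Total: 358 days.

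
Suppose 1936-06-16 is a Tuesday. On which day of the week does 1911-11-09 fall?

Thursday

Count forward from the earlier date (November 9, 1911) to the later (June 16, 1936):
From November 9, 1911 to November 9, 1935: 24 years, of which 6 contain a Feb 29 — 18×365 + 6×366 = 8766 days.
November 1935: 30 − 9 = 21 days remain.
Then December (31), January (31), February 1936 (29), March (31), April (30), May (31): 31 + 31 + 29 + 31 + 30 + 31 = 183 days.
June 1–16, 1936: 16 days.
Residual: 220 days.
Total: 8986 days.
8986 mod 7 = 5, so 5 days before Tuesday is Thursday.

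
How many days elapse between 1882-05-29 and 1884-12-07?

923

May 29, 1882 → May 29, 1883: 365 days.
May 29, 1883 → May 29, 1884: 366 days (1884 is a leap year).
May 1884: 31 − 29 = 2 days remain.
Then June (30), July (31), August (31), September (30), October (31), November (30): 30 + 31 + 31 + 30 + 31 + 30 = 183 days.
December 1–7, 1884: 7 days.
Residual: 192 days.
Total: 923 days.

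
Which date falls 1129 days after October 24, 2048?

November 27, 2051

Count 1129 days after October 24, 2048:
Day-of-year of October 24, 2048: 298.
Day-of-year of November 27, 2051: 331.
2048 has 366 days, so 366 − 298 = 68 days remain in 2048.
Full years: 2049: 365; 2050: 365. Sum = 730.
Total: 68 + 730 + 331 = 1129 days.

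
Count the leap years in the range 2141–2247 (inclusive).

Years divisible by 4: 2144, 2148, …, 2244 — 26 in all.
Of these, 2200 is divisible by 100 but not 400, so not leap.
Leap years: 26 − 1 = 25.

25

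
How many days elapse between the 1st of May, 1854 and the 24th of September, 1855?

May 1, 1854 → May 1, 1855: 365 days.
May 1855: 31 − 1 = 30 days remain.
Then June (30), July (31), August (31): 30 + 31 + 31 = 92 days.
September 1–24, 1855: 24 days.
Residual: 146 days.
Total: 511 days.

511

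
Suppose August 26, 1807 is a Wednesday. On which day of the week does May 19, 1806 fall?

Monday

Count forward from the earlier date (May 19, 1806) to the later (August 26, 1807):
Day-of-year of May 19, 1806: 139.
Day-of-year of August 26, 1807: 238.
1806 has 365 days, so 365 − 139 = 226 days remain in 1806.
Total: 226 + 238 = 464 days.
464 mod 7 = 2, so 2 days before Wednesday is Monday.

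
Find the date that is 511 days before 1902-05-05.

1900-12-10

Count 511 days before May 5, 1902:
December 1900: 31 − 10 = 21 days remain.
Then 16 full months totalling 485 days.
May 1–5, 1902: 5 days.
Total: 21 + 485 + 5 = 511 days.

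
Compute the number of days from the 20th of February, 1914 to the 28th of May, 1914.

February 1914: 28 − 20 = 8 days remain (1914 is not a leap year, so February has 28 days).
Then March (31), April (30): 31 + 30 = 61 days.
May 1–28, 1914: 28 days.
Total: 8 + 61 + 28 = 97 days.

97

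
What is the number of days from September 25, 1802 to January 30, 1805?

Day-of-year of September 25, 1802: 268.
Day-of-year of January 30, 1805: 30.
1802 has 365 days, so 365 − 268 = 97 days remain in 1802.
Full years: 1803: 365; 1804: 366. Sum = 731.
Total: 97 + 731 + 30 = 858 days.

858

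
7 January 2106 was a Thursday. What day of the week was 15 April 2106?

Thursday

January 2106: 31 − 7 = 24 days remain.
Then February 2106 (28), March (31): 28 + 31 = 59 days.
April 1–15, 2106: 15 days.
Total: 24 + 59 + 15 = 98 days.
98 is a multiple of 7, so 15 April 2106 falls on the same weekday: Thursday.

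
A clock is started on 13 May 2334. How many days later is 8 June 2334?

May 2334: 31 − 13 = 18 days remain.
June 1–8, 2334: 8 days.
Total: 18 + 8 = 26 days.

26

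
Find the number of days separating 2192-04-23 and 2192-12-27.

April 2192: 30 − 23 = 7 days remain.
Then May (31), June (30), July (31), August (31), September (30), October (31), November (30): 31 + 30 + 31 + 31 + 30 + 31 + 30 = 214 days.
December 1–27, 2192: 27 days.
Total: 7 + 214 + 27 = 248 days.

248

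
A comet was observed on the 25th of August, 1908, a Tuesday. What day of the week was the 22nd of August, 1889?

Thursday

Count forward from the earlier date (August 22, 1889) to the later (August 25, 1908):
Day-of-year of August 22, 1889: 234.
Day-of-year of August 25, 1908: 238.
1889 has 365 days, so 365 − 234 = 131 days remain in 1889.
Full years 1890–1907: 15 common + 3 leap = 15×365 + 3×366 = 6573 days.
Total: 131 + 6573 + 238 = 6942 days.
6942 mod 7 = 5, so 5 days before Tuesday is Thursday.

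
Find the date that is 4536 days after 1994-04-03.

2006-09-03

Count 4536 days after April 3, 1994:
From April 3, 1994 to April 3, 2006: 12 years, of which 3 contain a Feb 29 — 9×365 + 3×366 = 4383 days.
(2000 is a leap year (divisible by 400).)
April 2006: 30 − 3 = 27 days remain.
Then May (31), June (30), July (31), August (31): 31 + 30 + 31 + 31 = 123 days.
September 1–3, 2006: 3 days.
Residual: 153 days.
Total: 4536 days.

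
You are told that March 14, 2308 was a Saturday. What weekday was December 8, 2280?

Count forward from the earlier date (December 8, 2280) to the later (March 14, 2308):
Day-of-year of December 8, 2280: 343.
Day-of-year of March 14, 2308: 74.
2280 has 366 days, so 366 − 343 = 23 days remain in 2280.
Full years 2281–2307: 22 common + 5 leap = 22×365 + 5×366 = 9860 days.
Total: 23 + 9860 + 74 = 9957 days.
9957 mod 7 = 3, so 3 days before Saturday is Wednesday.

Wednesday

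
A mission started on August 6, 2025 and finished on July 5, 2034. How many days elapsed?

3255

Day-of-year of August 6, 2025: 218.
Day-of-year of July 5, 2034: 186.
2025 has 365 days, so 365 − 218 = 147 days remain in 2025.
Full years 2026–2033: 6 common + 2 leap = 6×365 + 2×366 = 2922 days.
Total: 147 + 2922 + 186 = 3255 days.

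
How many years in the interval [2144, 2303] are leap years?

Years divisible by 4: 2144, 2148, …, 2300 — 40 in all.
Of these, 2200, 2300 are divisible by 100 but not 400, so not leap.
Leap years: 40 − 2 = 38.

38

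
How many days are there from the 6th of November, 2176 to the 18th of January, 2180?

Day-of-year of November 6, 2176: 311.
Day-of-year of January 18, 2180: 18.
2176 has 366 days, so 366 − 311 = 55 days remain in 2176.
Full years: 2177: 365; 2178: 365; 2179: 365. Sum = 1095.
Total: 55 + 1095 + 18 = 1168 days.

1168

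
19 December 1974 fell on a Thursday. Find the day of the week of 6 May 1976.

December 1974: 31 − 19 = 12 days remain.
Then 16 full months totalling 486 days.
May 1–6, 1976: 6 days.
Total: 12 + 486 + 6 = 504 days.
504 is a multiple of 7, so 6 May 1976 falls on the same weekday: Thursday.

Thursday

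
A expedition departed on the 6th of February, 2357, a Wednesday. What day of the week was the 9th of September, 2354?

Count forward from the earlier date (September 9, 2354) to the later (February 6, 2357):
September 9, 2354 → September 9, 2355: 365 days.
September 9, 2355 → September 9, 2356: 366 days (2356 is a leap year).
September 2356: 30 − 9 = 21 days remain.
Then October (31), November (30), December (31), January (31): 31 + 30 + 31 + 31 = 123 days.
February 1–6, 2357: 6 days (2357 is not a leap year).
Residual: 150 days.
Total: 881 days.
881 mod 7 = 6, so 6 days before Wednesday is Thursday.

Thursday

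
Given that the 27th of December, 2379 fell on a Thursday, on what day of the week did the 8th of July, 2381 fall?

Wednesday

December 2379: 31 − 27 = 4 days remain.
Then 18 full months totalling 547 days.
July 1–8, 2381: 8 days.
Total: 4 + 547 + 8 = 559 days.
559 mod 7 = 6, so 6 days after Thursday is Wednesday.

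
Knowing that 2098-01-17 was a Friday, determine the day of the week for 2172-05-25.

Monday

From January 17, 2098 to January 17, 2172: 74 years, of which 17 contain a Feb 29 — 57×365 + 17×366 = 27027 days.
(2100 is not a leap year (divisible by 100 but not 400).)
January 2172: 31 − 17 = 14 days remain.
Then February 2172 (29), March (31), April (30): 29 + 31 + 30 = 90 days.
May 1–25, 2172: 25 days.
Residual: 129 days.
Total: 27156 days.
27156 mod 7 = 3, so 3 days after Friday is Monday.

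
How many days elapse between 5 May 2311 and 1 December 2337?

Day-of-year of May 5, 2311: 125.
Day-of-year of December 1, 2337: 335.
2311 has 365 days, so 365 − 125 = 240 days remain in 2311.
Full years 2312–2336: 18 common + 7 leap = 18×365 + 7×366 = 9132 days.
Total: 240 + 9132 + 335 = 9707 days.

9707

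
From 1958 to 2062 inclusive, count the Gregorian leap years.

Years divisible by 4: 1960, 1964, …, 2060 — 26 in all.
2000 is divisible by 400, so still leap.
No century exceptions apply. Count: 26.

26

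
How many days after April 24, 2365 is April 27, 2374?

Day-of-year of April 24, 2365: 114.
Day-of-year of April 27, 2374: 117.
2365 has 365 days, so 365 − 114 = 251 days remain in 2365.
Full years 2366–2373: 6 common + 2 leap = 6×365 + 2×366 = 2922 days.
Total: 251 + 2922 + 117 = 3290 days.

3290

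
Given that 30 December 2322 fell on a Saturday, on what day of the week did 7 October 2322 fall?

Saturday

Count forward from the earlier date (October 7, 2322) to the later (December 30, 2322):
October 2322: 31 − 7 = 24 days remain.
Then November (30): 30 days.
December 1–30, 2322: 30 days.
Total: 24 + 30 + 30 = 84 days.
84 is a multiple of 7, so 7 October 2322 falls on the same weekday: Saturday.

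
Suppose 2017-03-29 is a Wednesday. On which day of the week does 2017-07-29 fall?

March 2017: 31 − 29 = 2 days remain.
Then April (30), May (31), June (30): 30 + 31 + 30 = 91 days.
July 1–29, 2017: 29 days.
Total: 2 + 91 + 29 = 122 days.
122 mod 7 = 3, so 3 days after Wednesday is Saturday.

Saturday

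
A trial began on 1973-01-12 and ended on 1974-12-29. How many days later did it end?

716

January 12, 1973 → January 12, 1974: 365 days.
January 1974: 31 − 12 = 19 days remain.
Then 10 full months totalling 303 days.
December 1–29, 1974: 29 days.
Residual: 351 days.
Total: 716 days.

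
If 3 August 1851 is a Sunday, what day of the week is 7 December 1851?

Sunday

August 1851: 31 − 3 = 28 days remain.
Then September (30), October (31), November (30): 30 + 31 + 30 = 91 days.
December 1–7, 1851: 7 days.
Total: 28 + 91 + 7 = 126 days.
126 is a multiple of 7, so 7 December 1851 falls on the same weekday: Sunday.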